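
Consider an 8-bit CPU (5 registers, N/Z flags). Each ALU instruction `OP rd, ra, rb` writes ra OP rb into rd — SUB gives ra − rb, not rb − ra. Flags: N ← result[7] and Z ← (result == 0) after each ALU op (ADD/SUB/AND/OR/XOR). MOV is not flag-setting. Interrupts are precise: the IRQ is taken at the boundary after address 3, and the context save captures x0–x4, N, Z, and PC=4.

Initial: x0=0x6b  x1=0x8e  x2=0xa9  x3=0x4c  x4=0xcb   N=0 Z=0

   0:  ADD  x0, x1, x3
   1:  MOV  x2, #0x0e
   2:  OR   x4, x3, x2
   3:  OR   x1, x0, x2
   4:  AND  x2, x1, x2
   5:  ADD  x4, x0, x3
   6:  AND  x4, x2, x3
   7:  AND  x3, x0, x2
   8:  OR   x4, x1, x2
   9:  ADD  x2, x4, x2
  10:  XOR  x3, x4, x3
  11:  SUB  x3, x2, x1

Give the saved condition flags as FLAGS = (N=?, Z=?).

after  0: x0=0xda x1=0x8e x2=0xa9 x3=0x4c x4=0xcb  N=1 Z=0
after  1: x0=0xda x1=0x8e x2=0x0e x3=0x4c x4=0xcb  N=1 Z=0
after  2: x0=0xda x1=0x8e x2=0x0e x3=0x4c x4=0x4e  N=0 Z=0
after  3: x0=0xda x1=0xde x2=0x0e x3=0x4c x4=0x4e  N=1 Z=0
-- IRQ taken; context saved, return-PC = 4 --

FLAGS = (N=1, Z=0)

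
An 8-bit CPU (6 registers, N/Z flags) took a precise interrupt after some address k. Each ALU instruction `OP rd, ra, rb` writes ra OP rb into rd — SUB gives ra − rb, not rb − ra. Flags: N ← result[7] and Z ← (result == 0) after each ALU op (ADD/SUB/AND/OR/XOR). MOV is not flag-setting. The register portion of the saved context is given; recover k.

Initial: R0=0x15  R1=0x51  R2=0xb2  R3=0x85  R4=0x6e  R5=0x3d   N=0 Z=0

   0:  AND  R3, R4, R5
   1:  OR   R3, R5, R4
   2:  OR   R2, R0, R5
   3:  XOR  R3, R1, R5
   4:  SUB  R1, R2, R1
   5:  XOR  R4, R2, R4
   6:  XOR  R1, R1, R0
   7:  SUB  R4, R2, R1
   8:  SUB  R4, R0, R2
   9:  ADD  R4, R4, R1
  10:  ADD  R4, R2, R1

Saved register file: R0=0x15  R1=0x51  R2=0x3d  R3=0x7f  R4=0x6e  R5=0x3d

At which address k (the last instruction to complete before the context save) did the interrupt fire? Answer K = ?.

after  0: R0=0x15 R1=0x51 R2=0xb2 R3=0x2c R4=0x6e R5=0x3d  N=0 Z=0
after  1: R0=0x15 R1=0x51 R2=0xb2 R3=0x7f R4=0x6e R5=0x3d  N=0 Z=0
after  2: R0=0x15 R1=0x51 R2=0x3d R3=0x7f R4=0x6e R5=0x3d  N=0 Z=0
-- IRQ taken; context saved, return-PC = 3 --

K = 2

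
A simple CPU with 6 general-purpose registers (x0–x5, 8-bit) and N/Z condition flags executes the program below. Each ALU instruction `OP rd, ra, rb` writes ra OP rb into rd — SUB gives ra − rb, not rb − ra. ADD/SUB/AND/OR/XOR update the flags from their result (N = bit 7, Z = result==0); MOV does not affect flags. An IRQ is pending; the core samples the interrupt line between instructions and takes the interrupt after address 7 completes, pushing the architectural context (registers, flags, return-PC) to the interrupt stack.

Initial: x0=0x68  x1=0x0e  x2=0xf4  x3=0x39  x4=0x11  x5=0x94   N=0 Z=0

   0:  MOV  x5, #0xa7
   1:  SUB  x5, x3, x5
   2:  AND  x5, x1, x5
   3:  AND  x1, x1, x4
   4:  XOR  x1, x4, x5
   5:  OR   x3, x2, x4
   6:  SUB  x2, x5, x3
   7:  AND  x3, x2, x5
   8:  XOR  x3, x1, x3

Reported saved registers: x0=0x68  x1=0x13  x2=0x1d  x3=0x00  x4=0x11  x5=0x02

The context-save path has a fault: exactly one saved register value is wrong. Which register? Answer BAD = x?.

BAD = x2

after  0: x0=0x68 x1=0x0e x2=0xf4 x3=0x39 x4=0x11 x5=0xa7  N=0 Z=0
after  1: x0=0x68 x1=0x0e x2=0xf4 x3=0x39 x4=0x11 x5=0x92  N=1 Z=0
after  2: x0=0x68 x1=0x0e x2=0xf4 x3=0x39 x4=0x11 x5=0x02  N=0 Z=0
after  3: x0=0x68 x1=0x00 x2=0xf4 x3=0x39 x4=0x11 x5=0x02  N=0 Z=1
after  4: x0=0x68 x1=0x13 x2=0xf4 x3=0x39 x4=0x11 x5=0x02  N=0 Z=0
after  5: x0=0x68 x1=0x13 x2=0xf4 x3=0xf5 x4=0x11 x5=0x02  N=1 Z=0
after  6: x0=0x68 x1=0x13 x2=0x0d x3=0xf5 x4=0x11 x5=0x02  N=0 Z=0
after  7: x0=0x68 x1=0x13 x2=0x0d x3=0x00 x4=0x11 x5=0x02  N=0 Z=1
-- IRQ taken; context saved, return-PC = 8 --
mismatch: x2: reported 0x1d vs actual 0x0d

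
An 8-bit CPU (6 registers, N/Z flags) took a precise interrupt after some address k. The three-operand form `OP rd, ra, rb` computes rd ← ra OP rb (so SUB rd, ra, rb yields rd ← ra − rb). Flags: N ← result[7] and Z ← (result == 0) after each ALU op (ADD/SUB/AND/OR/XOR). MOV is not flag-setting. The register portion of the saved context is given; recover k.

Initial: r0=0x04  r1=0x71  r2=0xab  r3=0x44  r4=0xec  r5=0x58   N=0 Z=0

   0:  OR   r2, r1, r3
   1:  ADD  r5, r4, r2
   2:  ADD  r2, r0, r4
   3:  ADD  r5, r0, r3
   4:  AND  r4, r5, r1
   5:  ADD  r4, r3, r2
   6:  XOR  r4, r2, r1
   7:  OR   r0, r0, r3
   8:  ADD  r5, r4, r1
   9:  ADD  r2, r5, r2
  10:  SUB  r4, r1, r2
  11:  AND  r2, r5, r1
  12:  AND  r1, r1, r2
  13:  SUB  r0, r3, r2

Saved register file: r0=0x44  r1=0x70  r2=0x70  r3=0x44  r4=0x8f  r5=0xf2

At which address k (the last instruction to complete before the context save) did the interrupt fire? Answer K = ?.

after  0: r0=0x04 r1=0x71 r2=0x75 r3=0x44 r4=0xec r5=0x58  N=0 Z=0
after  1: r0=0x04 r1=0x71 r2=0x75 r3=0x44 r4=0xec r5=0x61  N=0 Z=0
after  2: r0=0x04 r1=0x71 r2=0xf0 r3=0x44 r4=0xec r5=0x61  N=1 Z=0
after  3: r0=0x04 r1=0x71 r2=0xf0 r3=0x44 r4=0xec r5=0x48  N=0 Z=0
after  4: r0=0x04 r1=0x71 r2=0xf0 r3=0x44 r4=0x40 r5=0x48  N=0 Z=0
after  5: r0=0x04 r1=0x71 r2=0xf0 r3=0x44 r4=0x34 r5=0x48  N=0 Z=0
after  6: r0=0x04 r1=0x71 r2=0xf0 r3=0x44 r4=0x81 r5=0x48  N=1 Z=0
after  7: r0=0x44 r1=0x71 r2=0xf0 r3=0x44 r4=0x81 r5=0x48  N=0 Z=0
after  8: r0=0x44 r1=0x71 r2=0xf0 r3=0x44 r4=0x81 r5=0xf2  N=1 Z=0
after  9: r0=0x44 r1=0x71 r2=0xe2 r3=0x44 r4=0x81 r5=0xf2  N=1 Z=0
after 10: r0=0x44 r1=0x71 r2=0xe2 r3=0x44 r4=0x8f r5=0xf2  N=1 Z=0
after 11: r0=0x44 r1=0x71 r2=0x70 r3=0x44 r4=0x8f r5=0xf2  N=0 Z=0
after 12: r0=0x44 r1=0x70 r2=0x70 r3=0x44 r4=0x8f r5=0xf2  N=0 Z=0
-- IRQ taken; context saved, return-PC = 13 --

K = 12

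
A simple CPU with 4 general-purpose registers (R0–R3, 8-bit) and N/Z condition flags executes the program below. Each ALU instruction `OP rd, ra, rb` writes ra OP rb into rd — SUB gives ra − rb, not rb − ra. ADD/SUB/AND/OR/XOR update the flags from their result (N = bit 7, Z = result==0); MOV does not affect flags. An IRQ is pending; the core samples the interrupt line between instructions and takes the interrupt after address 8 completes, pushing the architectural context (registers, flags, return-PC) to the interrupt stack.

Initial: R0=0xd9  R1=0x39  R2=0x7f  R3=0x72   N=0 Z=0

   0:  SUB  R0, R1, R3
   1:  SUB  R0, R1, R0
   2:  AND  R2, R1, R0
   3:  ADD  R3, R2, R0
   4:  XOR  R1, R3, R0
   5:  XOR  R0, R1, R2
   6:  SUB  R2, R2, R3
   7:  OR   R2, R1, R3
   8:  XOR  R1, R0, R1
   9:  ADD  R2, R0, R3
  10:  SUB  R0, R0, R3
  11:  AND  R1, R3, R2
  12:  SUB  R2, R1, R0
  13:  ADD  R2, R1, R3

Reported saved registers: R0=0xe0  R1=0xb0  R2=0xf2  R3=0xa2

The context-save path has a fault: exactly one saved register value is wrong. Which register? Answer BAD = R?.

BAD = R1

after  0: R0=0xc7 R1=0x39 R2=0x7f R3=0x72  N=1 Z=0
after  1: R0=0x72 R1=0x39 R2=0x7f R3=0x72  N=0 Z=0
after  2: R0=0x72 R1=0x39 R2=0x30 R3=0x72  N=0 Z=0
after  3: R0=0x72 R1=0x39 R2=0x30 R3=0xa2  N=1 Z=0
after  4: R0=0x72 R1=0xd0 R2=0x30 R3=0xa2  N=1 Z=0
after  5: R0=0xe0 R1=0xd0 R2=0x30 R3=0xa2  N=1 Z=0
after  6: R0=0xe0 R1=0xd0 R2=0x8e R3=0xa2  N=1 Z=0
after  7: R0=0xe0 R1=0xd0 R2=0xf2 R3=0xa2  N=1 Z=0
after  8: R0=0xe0 R1=0x30 R2=0xf2 R3=0xa2  N=0 Z=0
-- IRQ taken; context saved, return-PC = 9 --
mismatch: R1: reported 0xb0 vs actual 0x30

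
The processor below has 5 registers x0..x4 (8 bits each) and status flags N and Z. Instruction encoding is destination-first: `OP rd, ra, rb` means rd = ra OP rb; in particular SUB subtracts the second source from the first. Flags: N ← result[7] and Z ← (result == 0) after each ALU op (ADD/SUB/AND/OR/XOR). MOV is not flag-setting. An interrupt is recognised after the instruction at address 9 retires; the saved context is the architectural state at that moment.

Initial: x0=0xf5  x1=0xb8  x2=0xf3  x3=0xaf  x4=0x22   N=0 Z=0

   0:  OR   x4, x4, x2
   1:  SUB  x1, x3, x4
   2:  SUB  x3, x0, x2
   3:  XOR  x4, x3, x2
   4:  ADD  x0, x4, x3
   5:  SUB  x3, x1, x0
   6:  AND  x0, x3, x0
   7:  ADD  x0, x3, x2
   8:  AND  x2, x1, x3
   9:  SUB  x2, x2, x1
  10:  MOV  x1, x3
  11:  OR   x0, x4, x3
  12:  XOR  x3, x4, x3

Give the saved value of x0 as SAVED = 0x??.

after  0: x0=0xf5 x1=0xb8 x2=0xf3 x3=0xaf x4=0xf3  N=1 Z=0
after  1: x0=0xf5 x1=0xbc x2=0xf3 x3=0xaf x4=0xf3  N=1 Z=0
after  2: x0=0xf5 x1=0xbc x2=0xf3 x3=0x02 x4=0xf3  N=0 Z=0
after  3: x0=0xf5 x1=0xbc x2=0xf3 x3=0x02 x4=0xf1  N=1 Z=0
after  4: x0=0xf3 x1=0xbc x2=0xf3 x3=0x02 x4=0xf1  N=1 Z=0
after  5: x0=0xf3 x1=0xbc x2=0xf3 x3=0xc9 x4=0xf1  N=1 Z=0
after  6: x0=0xc1 x1=0xbc x2=0xf3 x3=0xc9 x4=0xf1  N=1 Z=0
after  7: x0=0xbc x1=0xbc x2=0xf3 x3=0xc9 x4=0xf1  N=1 Z=0
after  8: x0=0xbc x1=0xbc x2=0x88 x3=0xc9 x4=0xf1  N=1 Z=0
after  9: x0=0xbc x1=0xbc x2=0xcc x3=0xc9 x4=0xf1  N=1 Z=0
-- IRQ taken; context saved, return-PC = 10 --

SAVED = 0xbc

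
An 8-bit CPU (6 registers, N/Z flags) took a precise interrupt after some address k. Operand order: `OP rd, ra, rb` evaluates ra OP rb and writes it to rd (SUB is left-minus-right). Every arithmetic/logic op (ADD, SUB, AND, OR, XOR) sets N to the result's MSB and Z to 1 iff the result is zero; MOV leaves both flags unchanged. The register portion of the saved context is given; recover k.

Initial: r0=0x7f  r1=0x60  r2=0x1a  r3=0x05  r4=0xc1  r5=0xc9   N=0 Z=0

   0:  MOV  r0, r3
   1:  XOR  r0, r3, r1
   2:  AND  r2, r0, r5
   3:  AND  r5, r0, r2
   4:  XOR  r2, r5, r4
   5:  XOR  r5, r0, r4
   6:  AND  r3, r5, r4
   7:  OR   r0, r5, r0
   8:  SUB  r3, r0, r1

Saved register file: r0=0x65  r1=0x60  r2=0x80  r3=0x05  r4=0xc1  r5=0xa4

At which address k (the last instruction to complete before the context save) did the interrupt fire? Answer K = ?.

K = 5

after  0: r0=0x05 r1=0x60 r2=0x1a r3=0x05 r4=0xc1 r5=0xc9  N=0 Z=0
after  1: r0=0x65 r1=0x60 r2=0x1a r3=0x05 r4=0xc1 r5=0xc9  N=0 Z=0
after  2: r0=0x65 r1=0x60 r2=0x41 r3=0x05 r4=0xc1 r5=0xc9  N=0 Z=0
after  3: r0=0x65 r1=0x60 r2=0x41 r3=0x05 r4=0xc1 r5=0x41  N=0 Z=0
after  4: r0=0x65 r1=0x60 r2=0x80 r3=0x05 r4=0xc1 r5=0x41  N=1 Z=0
after  5: r0=0x65 r1=0x60 r2=0x80 r3=0x05 r4=0xc1 r5=0xa4  N=1 Z=0
-- IRQ taken; context saved, return-PC = 6 --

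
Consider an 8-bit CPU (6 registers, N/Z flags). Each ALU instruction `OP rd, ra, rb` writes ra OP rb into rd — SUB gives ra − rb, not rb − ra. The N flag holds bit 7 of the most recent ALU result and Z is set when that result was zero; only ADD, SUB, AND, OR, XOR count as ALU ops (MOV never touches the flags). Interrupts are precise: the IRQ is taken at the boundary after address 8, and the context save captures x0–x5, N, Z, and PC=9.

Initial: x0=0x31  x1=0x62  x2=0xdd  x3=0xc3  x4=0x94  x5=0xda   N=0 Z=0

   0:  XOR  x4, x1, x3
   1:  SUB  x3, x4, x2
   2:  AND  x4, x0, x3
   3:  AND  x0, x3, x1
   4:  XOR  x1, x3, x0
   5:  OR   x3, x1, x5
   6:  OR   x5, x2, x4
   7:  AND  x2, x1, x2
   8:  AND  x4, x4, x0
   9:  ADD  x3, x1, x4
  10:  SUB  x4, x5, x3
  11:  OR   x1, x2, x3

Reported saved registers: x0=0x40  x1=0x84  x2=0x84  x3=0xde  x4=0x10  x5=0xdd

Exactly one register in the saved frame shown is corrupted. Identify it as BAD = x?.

BAD = x4

after  0: x0=0x31 x1=0x62 x2=0xdd x3=0xc3 x4=0xa1 x5=0xda  N=1 Z=0
after  1: x0=0x31 x1=0x62 x2=0xdd x3=0xc4 x4=0xa1 x5=0xda  N=1 Z=0
after  2: x0=0x31 x1=0x62 x2=0xdd x3=0xc4 x4=0x00 x5=0xda  N=0 Z=1
after  3: x0=0x40 x1=0x62 x2=0xdd x3=0xc4 x4=0x00 x5=0xda  N=0 Z=0
after  4: x0=0x40 x1=0x84 x2=0xdd x3=0xc4 x4=0x00 x5=0xda  N=1 Z=0
after  5: x0=0x40 x1=0x84 x2=0xdd x3=0xde x4=0x00 x5=0xda  N=1 Z=0
after  6: x0=0x40 x1=0x84 x2=0xdd x3=0xde x4=0x00 x5=0xdd  N=1 Z=0
after  7: x0=0x40 x1=0x84 x2=0x84 x3=0xde x4=0x00 x5=0xdd  N=1 Z=0
after  8: x0=0x40 x1=0x84 x2=0x84 x3=0xde x4=0x00 x5=0xdd  N=0 Z=1
-- IRQ taken; context saved, return-PC = 9 --
mismatch: x4: reported 0x10 vs actual 0x00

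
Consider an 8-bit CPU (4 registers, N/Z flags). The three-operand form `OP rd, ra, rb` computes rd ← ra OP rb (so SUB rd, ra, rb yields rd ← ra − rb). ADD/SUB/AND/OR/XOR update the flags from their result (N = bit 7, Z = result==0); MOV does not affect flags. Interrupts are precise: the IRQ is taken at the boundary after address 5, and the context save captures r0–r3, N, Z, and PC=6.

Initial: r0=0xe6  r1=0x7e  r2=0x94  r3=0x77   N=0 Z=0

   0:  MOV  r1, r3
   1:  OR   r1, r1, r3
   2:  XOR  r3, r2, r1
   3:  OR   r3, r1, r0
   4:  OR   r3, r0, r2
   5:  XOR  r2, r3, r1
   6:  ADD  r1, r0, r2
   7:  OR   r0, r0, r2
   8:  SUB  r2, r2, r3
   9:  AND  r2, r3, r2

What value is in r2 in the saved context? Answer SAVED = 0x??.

SAVED = 0x81

after  0: r0=0xe6 r1=0x77 r2=0x94 r3=0x77  N=0 Z=0
after  1: r0=0xe6 r1=0x77 r2=0x94 r3=0x77  N=0 Z=0
after  2: r0=0xe6 r1=0x77 r2=0x94 r3=0xe3  N=1 Z=0
after  3: r0=0xe6 r1=0x77 r2=0x94 r3=0xf7  N=1 Z=0
after  4: r0=0xe6 r1=0x77 r2=0x94 r3=0xf6  N=1 Z=0
after  5: r0=0xe6 r1=0x77 r2=0x81 r3=0xf6  N=1 Z=0
-- IRQ taken; context saved, return-PC = 6 --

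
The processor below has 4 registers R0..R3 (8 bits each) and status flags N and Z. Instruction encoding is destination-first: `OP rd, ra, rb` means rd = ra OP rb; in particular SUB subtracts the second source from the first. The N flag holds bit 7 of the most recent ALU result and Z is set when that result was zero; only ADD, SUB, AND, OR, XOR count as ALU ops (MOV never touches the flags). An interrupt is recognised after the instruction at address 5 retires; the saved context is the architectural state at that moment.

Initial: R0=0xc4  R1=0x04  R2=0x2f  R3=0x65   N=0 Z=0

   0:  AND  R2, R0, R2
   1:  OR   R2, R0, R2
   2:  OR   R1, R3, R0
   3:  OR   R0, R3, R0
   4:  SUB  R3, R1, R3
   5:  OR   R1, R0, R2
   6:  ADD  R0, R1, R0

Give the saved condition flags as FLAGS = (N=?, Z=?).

after  0: R0=0xc4 R1=0x04 R2=0x04 R3=0x65  N=0 Z=0
after  1: R0=0xc4 R1=0x04 R2=0xc4 R3=0x65  N=1 Z=0
after  2: R0=0xc4 R1=0xe5 R2=0xc4 R3=0x65  N=1 Z=0
after  3: R0=0xe5 R1=0xe5 R2=0xc4 R3=0x65  N=1 Z=0
after  4: R0=0xe5 R1=0xe5 R2=0xc4 R3=0x80  N=1 Z=0
after  5: R0=0xe5 R1=0xe5 R2=0xc4 R3=0x80  N=1 Z=0
-- IRQ taken; context saved, return-PC = 6 --

FLAGS = (N=1, Z=0)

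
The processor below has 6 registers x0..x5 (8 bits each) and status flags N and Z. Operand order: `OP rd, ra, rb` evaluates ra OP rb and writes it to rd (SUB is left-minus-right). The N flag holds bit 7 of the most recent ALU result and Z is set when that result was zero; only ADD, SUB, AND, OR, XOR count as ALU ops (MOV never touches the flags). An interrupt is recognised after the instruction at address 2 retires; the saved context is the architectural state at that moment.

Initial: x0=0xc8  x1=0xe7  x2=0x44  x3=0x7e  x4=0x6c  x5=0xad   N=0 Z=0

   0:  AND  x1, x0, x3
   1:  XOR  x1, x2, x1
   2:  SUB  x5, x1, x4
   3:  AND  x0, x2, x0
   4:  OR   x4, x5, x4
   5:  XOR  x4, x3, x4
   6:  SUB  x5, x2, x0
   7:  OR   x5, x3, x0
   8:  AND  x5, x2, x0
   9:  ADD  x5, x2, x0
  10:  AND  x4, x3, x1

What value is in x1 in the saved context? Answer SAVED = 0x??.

SAVED = 0x0c

after  0: x0=0xc8 x1=0x48 x2=0x44 x3=0x7e x4=0x6c x5=0xad  N=0 Z=0
after  1: x0=0xc8 x1=0x0c x2=0x44 x3=0x7e x4=0x6c x5=0xad  N=0 Z=0
after  2: x0=0xc8 x1=0x0c x2=0x44 x3=0x7e x4=0x6c x5=0xa0  N=1 Z=0
-- IRQ taken; context saved, return-PC = 3 --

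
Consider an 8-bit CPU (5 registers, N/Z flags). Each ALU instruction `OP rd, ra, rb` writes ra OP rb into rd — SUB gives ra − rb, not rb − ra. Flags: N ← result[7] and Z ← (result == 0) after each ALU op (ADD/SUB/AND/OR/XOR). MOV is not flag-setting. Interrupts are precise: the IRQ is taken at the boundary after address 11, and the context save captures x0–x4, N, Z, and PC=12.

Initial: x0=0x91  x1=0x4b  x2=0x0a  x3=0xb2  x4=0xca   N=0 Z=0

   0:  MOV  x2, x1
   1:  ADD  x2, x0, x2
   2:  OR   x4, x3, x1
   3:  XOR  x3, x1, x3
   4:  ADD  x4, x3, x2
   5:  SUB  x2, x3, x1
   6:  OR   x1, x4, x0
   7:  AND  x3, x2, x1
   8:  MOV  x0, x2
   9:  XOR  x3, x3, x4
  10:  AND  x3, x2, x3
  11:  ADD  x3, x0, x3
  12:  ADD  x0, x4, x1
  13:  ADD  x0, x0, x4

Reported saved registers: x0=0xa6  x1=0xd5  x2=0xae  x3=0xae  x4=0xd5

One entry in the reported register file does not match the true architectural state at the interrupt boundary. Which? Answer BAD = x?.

after  0: x0=0x91 x1=0x4b x2=0x4b x3=0xb2 x4=0xca  N=0 Z=0
after  1: x0=0x91 x1=0x4b x2=0xdc x3=0xb2 x4=0xca  N=1 Z=0
after  2: x0=0x91 x1=0x4b x2=0xdc x3=0xb2 x4=0xfb  N=1 Z=0
after  3: x0=0x91 x1=0x4b x2=0xdc x3=0xf9 x4=0xfb  N=1 Z=0
after  4: x0=0x91 x1=0x4b x2=0xdc x3=0xf9 x4=0xd5  N=1 Z=0
after  5: x0=0x91 x1=0x4b x2=0xae x3=0xf9 x4=0xd5  N=1 Z=0
after  6: x0=0x91 x1=0xd5 x2=0xae x3=0xf9 x4=0xd5  N=1 Z=0
after  7: x0=0x91 x1=0xd5 x2=0xae x3=0x84 x4=0xd5  N=1 Z=0
after  8: x0=0xae x1=0xd5 x2=0xae x3=0x84 x4=0xd5  N=1 Z=0
after  9: x0=0xae x1=0xd5 x2=0xae x3=0x51 x4=0xd5  N=0 Z=0
after 10: x0=0xae x1=0xd5 x2=0xae x3=0x00 x4=0xd5  N=0 Z=1
after 11: x0=0xae x1=0xd5 x2=0xae x3=0xae x4=0xd5  N=1 Z=0
-- IRQ taken; context saved, return-PC = 12 --
mismatch: x0: reported 0xa6 vs actual 0xae

BAD = x0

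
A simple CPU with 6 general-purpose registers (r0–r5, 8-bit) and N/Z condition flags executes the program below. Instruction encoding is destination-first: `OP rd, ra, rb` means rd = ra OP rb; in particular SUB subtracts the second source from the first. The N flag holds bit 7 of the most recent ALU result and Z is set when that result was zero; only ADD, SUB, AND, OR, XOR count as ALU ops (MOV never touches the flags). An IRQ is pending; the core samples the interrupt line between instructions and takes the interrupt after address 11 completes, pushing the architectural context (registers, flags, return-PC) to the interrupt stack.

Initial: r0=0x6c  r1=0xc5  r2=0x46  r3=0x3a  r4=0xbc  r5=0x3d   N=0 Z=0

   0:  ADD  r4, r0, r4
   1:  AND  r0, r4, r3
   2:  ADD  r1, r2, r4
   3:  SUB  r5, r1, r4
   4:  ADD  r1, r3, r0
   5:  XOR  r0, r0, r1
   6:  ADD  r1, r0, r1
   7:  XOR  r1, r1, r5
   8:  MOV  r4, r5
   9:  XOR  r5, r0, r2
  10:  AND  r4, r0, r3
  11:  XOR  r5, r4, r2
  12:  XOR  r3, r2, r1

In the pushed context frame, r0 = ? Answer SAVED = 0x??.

SAVED = 0x4a

after  0: r0=0x6c r1=0xc5 r2=0x46 r3=0x3a r4=0x28 r5=0x3d  N=0 Z=0
after  1: r0=0x28 r1=0xc5 r2=0x46 r3=0x3a r4=0x28 r5=0x3d  N=0 Z=0
after  2: r0=0x28 r1=0x6e r2=0x46 r3=0x3a r4=0x28 r5=0x3d  N=0 Z=0
after  3: r0=0x28 r1=0x6e r2=0x46 r3=0x3a r4=0x28 r5=0x46  N=0 Z=0
after  4: r0=0x28 r1=0x62 r2=0x46 r3=0x3a r4=0x28 r5=0x46  N=0 Z=0
after  5: r0=0x4a r1=0x62 r2=0x46 r3=0x3a r4=0x28 r5=0x46  N=0 Z=0
after  6: r0=0x4a r1=0xac r2=0x46 r3=0x3a r4=0x28 r5=0x46  N=1 Z=0
after  7: r0=0x4a r1=0xea r2=0x46 r3=0x3a r4=0x28 r5=0x46  N=1 Z=0
after  8: r0=0x4a r1=0xea r2=0x46 r3=0x3a r4=0x46 r5=0x46  N=1 Z=0
after  9: r0=0x4a r1=0xea r2=0x46 r3=0x3a r4=0x46 r5=0x0c  N=0 Z=0
after 10: r0=0x4a r1=0xea r2=0x46 r3=0x3a r4=0x0a r5=0x0c  N=0 Z=0
after 11: r0=0x4a r1=0xea r2=0x46 r3=0x3a r4=0x0a r5=0x4c  N=0 Z=0
-- IRQ taken; context saved, return-PC = 12 --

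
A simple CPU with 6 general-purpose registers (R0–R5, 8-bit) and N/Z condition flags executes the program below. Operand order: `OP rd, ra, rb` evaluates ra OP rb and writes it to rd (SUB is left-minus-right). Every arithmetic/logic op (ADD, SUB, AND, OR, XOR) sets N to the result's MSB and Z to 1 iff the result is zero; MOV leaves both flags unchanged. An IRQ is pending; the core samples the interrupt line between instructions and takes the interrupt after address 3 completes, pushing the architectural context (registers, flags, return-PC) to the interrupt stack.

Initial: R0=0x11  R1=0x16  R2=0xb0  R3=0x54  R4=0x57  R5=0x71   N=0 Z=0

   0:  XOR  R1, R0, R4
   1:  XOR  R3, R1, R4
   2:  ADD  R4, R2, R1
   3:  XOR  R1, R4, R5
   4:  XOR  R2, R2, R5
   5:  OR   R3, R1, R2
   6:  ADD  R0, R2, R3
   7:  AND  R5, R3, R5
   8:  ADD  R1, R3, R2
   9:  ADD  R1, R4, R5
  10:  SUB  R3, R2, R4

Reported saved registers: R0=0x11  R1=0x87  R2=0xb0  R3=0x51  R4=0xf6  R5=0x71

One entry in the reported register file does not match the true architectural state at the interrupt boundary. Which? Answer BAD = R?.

after  0: R0=0x11 R1=0x46 R2=0xb0 R3=0x54 R4=0x57 R5=0x71  N=0 Z=0
after  1: R0=0x11 R1=0x46 R2=0xb0 R3=0x11 R4=0x57 R5=0x71  N=0 Z=0
after  2: R0=0x11 R1=0x46 R2=0xb0 R3=0x11 R4=0xf6 R5=0x71  N=1 Z=0
after  3: R0=0x11 R1=0x87 R2=0xb0 R3=0x11 R4=0xf6 R5=0x71  N=1 Z=0
-- IRQ taken; context saved, return-PC = 4 --
mismatch: R3: reported 0x51 vs actual 0x11

BAD = R3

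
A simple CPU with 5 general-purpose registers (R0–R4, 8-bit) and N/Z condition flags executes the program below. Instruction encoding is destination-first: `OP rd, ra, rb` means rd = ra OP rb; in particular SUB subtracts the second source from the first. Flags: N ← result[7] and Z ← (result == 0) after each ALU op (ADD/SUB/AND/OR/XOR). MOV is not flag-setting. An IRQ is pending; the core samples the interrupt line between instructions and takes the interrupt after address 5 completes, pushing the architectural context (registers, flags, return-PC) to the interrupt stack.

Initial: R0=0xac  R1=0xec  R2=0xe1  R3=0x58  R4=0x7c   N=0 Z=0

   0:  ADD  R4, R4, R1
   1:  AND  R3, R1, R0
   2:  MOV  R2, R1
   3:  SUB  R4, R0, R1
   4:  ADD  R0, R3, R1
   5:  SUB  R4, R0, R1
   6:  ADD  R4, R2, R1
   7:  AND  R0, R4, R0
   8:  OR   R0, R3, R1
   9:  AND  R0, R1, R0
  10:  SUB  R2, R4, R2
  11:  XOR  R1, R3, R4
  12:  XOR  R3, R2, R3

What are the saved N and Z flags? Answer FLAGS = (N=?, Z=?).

after  0: R0=0xac R1=0xec R2=0xe1 R3=0x58 R4=0x68  N=0 Z=0
after  1: R0=0xac R1=0xec R2=0xe1 R3=0xac R4=0x68  N=1 Z=0
after  2: R0=0xac R1=0xec R2=0xec R3=0xac R4=0x68  N=1 Z=0
after  3: R0=0xac R1=0xec R2=0xec R3=0xac R4=0xc0  N=1 Z=0
after  4: R0=0x98 R1=0xec R2=0xec R3=0xac R4=0xc0  N=1 Z=0
after  5: R0=0x98 R1=0xec R2=0xec R3=0xac R4=0xac  N=1 Z=0
-- IRQ taken; context saved, return-PC = 6 --

FLAGS = (N=1, Z=0)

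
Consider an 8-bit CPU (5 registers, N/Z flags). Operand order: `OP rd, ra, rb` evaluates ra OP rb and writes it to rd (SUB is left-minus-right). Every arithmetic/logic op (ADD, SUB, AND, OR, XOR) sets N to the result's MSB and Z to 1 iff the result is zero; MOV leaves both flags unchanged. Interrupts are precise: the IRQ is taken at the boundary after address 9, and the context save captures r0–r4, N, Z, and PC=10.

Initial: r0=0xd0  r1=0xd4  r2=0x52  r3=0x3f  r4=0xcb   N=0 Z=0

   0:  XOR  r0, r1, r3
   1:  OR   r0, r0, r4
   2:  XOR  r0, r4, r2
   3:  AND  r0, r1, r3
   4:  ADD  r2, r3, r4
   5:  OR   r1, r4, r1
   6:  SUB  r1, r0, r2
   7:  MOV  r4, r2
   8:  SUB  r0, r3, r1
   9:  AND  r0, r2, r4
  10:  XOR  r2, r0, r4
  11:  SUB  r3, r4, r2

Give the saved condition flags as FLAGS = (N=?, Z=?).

FLAGS = (N=0, Z=0)

after  0: r0=0xeb r1=0xd4 r2=0x52 r3=0x3f r4=0xcb  N=1 Z=0
after  1: r0=0xeb r1=0xd4 r2=0x52 r3=0x3f r4=0xcb  N=1 Z=0
after  2: r0=0x99 r1=0xd4 r2=0x52 r3=0x3f r4=0xcb  N=1 Z=0
after  3: r0=0x14 r1=0xd4 r2=0x52 r3=0x3f r4=0xcb  N=0 Z=0
after  4: r0=0x14 r1=0xd4 r2=0x0a r3=0x3f r4=0xcb  N=0 Z=0
after  5: r0=0x14 r1=0xdf r2=0x0a r3=0x3f r4=0xcb  N=1 Z=0
after  6: r0=0x14 r1=0x0a r2=0x0a r3=0x3f r4=0xcb  N=0 Z=0
after  7: r0=0x14 r1=0x0a r2=0x0a r3=0x3f r4=0x0a  N=0 Z=0
after  8: r0=0x35 r1=0x0a r2=0x0a r3=0x3f r4=0x0a  N=0 Z=0
after  9: r0=0x0a r1=0x0a r2=0x0a r3=0x3f r4=0x0a  N=0 Z=0
-- IRQ taken; context saved, return-PC = 10 --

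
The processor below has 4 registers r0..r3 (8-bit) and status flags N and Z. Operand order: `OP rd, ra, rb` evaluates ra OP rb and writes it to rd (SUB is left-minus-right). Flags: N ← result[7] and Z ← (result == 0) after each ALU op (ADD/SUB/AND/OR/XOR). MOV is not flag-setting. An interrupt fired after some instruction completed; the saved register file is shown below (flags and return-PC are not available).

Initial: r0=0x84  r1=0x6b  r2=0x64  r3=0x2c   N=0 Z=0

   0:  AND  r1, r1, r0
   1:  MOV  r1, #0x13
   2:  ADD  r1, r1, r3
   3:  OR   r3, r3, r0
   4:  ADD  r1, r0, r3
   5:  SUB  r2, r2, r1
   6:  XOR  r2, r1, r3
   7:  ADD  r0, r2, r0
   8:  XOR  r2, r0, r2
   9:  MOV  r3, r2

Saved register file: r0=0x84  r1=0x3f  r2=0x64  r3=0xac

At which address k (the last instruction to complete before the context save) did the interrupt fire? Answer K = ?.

K = 3

after  0: r0=0x84 r1=0x00 r2=0x64 r3=0x2c  N=0 Z=1
after  1: r0=0x84 r1=0x13 r2=0x64 r3=0x2c  N=0 Z=1
after  2: r0=0x84 r1=0x3f r2=0x64 r3=0x2c  N=0 Z=0
after  3: r0=0x84 r1=0x3f r2=0x64 r3=0xac  N=1 Z=0
-- IRQ taken; context saved, return-PC = 4 --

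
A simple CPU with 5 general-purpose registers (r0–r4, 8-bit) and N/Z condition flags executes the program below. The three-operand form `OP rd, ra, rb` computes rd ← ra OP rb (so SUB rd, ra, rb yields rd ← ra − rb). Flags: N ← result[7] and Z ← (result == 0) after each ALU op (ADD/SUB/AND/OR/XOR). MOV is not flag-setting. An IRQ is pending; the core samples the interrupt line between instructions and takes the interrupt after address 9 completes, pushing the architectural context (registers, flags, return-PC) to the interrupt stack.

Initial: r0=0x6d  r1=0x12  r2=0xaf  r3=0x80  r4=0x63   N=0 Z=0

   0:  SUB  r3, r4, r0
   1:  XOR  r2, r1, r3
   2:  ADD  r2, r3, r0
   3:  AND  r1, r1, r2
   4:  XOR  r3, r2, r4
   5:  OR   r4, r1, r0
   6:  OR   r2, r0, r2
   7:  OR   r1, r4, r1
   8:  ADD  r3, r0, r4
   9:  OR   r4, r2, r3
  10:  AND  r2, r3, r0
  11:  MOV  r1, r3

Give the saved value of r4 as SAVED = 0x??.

after  0: r0=0x6d r1=0x12 r2=0xaf r3=0xf6 r4=0x63  N=1 Z=0
after  1: r0=0x6d r1=0x12 r2=0xe4 r3=0xf6 r4=0x63  N=1 Z=0
after  2: r0=0x6d r1=0x12 r2=0x63 r3=0xf6 r4=0x63  N=0 Z=0
after  3: r0=0x6d r1=0x02 r2=0x63 r3=0xf6 r4=0x63  N=0 Z=0
after  4: r0=0x6d r1=0x02 r2=0x63 r3=0x00 r4=0x63  N=0 Z=1
after  5: r0=0x6d r1=0x02 r2=0x63 r3=0x00 r4=0x6f  N=0 Z=0
after  6: r0=0x6d r1=0x02 r2=0x6f r3=0x00 r4=0x6f  N=0 Z=0
after  7: r0=0x6d r1=0x6f r2=0x6f r3=0x00 r4=0x6f  N=0 Z=0
after  8: r0=0x6d r1=0x6f r2=0x6f r3=0xdc r4=0x6f  N=1 Z=0
after  9: r0=0x6d r1=0x6f r2=0x6f r3=0xdc r4=0xff  N=1 Z=0
-- IRQ taken; context saved, return-PC = 10 --

SAVED = 0xff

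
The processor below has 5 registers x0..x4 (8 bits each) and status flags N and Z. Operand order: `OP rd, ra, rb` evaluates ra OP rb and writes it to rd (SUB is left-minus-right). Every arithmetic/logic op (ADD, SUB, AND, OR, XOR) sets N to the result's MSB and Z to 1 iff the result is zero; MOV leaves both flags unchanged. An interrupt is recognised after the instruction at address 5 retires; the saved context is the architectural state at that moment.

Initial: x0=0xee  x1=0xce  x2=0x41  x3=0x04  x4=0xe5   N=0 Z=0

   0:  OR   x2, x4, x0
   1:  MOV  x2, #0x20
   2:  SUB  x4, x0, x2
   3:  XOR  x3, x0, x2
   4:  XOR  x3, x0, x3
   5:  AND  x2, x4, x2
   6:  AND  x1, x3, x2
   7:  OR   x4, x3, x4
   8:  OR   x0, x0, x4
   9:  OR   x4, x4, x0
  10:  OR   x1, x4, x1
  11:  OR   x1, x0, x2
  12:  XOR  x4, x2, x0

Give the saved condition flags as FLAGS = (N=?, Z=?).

after  0: x0=0xee x1=0xce x2=0xef x3=0x04 x4=0xe5  N=1 Z=0
after  1: x0=0xee x1=0xce x2=0x20 x3=0x04 x4=0xe5  N=1 Z=0
after  2: x0=0xee x1=0xce x2=0x20 x3=0x04 x4=0xce  N=1 Z=0
after  3: x0=0xee x1=0xce x2=0x20 x3=0xce x4=0xce  N=1 Z=0
after  4: x0=0xee x1=0xce x2=0x20 x3=0x20 x4=0xce  N=0 Z=0
after  5: x0=0xee x1=0xce x2=0x00 x3=0x20 x4=0xce  N=0 Z=1
-- IRQ taken; context saved, return-PC = 6 --

FLAGS = (N=0, Z=1)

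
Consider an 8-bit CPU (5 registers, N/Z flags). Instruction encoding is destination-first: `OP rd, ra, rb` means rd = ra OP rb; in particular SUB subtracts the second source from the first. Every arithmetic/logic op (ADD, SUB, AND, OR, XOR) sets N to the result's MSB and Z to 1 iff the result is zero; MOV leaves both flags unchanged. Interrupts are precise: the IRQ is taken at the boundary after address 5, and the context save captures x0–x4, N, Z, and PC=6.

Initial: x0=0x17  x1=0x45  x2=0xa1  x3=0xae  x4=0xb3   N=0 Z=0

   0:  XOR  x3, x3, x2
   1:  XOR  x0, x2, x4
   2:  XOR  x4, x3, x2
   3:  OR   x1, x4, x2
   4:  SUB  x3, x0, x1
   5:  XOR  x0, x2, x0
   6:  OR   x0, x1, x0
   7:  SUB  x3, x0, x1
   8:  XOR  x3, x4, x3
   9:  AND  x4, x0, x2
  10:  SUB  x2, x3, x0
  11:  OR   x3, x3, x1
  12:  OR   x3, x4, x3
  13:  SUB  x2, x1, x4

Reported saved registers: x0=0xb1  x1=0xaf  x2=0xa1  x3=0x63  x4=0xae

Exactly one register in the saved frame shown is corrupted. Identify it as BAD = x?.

after  0: x0=0x17 x1=0x45 x2=0xa1 x3=0x0f x4=0xb3  N=0 Z=0
after  1: x0=0x12 x1=0x45 x2=0xa1 x3=0x0f x4=0xb3  N=0 Z=0
after  2: x0=0x12 x1=0x45 x2=0xa1 x3=0x0f x4=0xae  N=1 Z=0
after  3: x0=0x12 x1=0xaf x2=0xa1 x3=0x0f x4=0xae  N=1 Z=0
after  4: x0=0x12 x1=0xaf x2=0xa1 x3=0x63 x4=0xae  N=0 Z=0
after  5: x0=0xb3 x1=0xaf x2=0xa1 x3=0x63 x4=0xae  N=1 Z=0
-- IRQ taken; context saved, return-PC = 6 --
mismatch: x0: reported 0xb1 vs actual 0xb3

BAD = x0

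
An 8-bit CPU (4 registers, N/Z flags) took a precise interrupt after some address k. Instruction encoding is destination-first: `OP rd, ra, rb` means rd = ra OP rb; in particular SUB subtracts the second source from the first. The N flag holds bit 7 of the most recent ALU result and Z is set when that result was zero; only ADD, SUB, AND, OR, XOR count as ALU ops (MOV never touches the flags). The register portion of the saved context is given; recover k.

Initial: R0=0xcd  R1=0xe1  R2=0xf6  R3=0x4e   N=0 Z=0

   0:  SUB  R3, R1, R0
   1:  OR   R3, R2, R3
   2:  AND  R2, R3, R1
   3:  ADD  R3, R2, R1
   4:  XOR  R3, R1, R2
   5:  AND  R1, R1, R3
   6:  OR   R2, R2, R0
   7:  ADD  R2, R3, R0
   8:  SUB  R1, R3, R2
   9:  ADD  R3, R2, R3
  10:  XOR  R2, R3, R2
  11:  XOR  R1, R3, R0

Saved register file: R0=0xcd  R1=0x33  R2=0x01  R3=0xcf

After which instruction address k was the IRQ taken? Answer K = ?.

after  0: R0=0xcd R1=0xe1 R2=0xf6 R3=0x14  N=0 Z=0
after  1: R0=0xcd R1=0xe1 R2=0xf6 R3=0xf6  N=1 Z=0
after  2: R0=0xcd R1=0xe1 R2=0xe0 R3=0xf6  N=1 Z=0
after  3: R0=0xcd R1=0xe1 R2=0xe0 R3=0xc1  N=1 Z=0
after  4: R0=0xcd R1=0xe1 R2=0xe0 R3=0x01  N=0 Z=0
after  5: R0=0xcd R1=0x01 R2=0xe0 R3=0x01  N=0 Z=0
after  6: R0=0xcd R1=0x01 R2=0xed R3=0x01  N=1 Z=0
after  7: R0=0xcd R1=0x01 R2=0xce R3=0x01  N=1 Z=0
after  8: R0=0xcd R1=0x33 R2=0xce R3=0x01  N=0 Z=0
after  9: R0=0xcd R1=0x33 R2=0xce R3=0xcf  N=1 Z=0
after 10: R0=0xcd R1=0x33 R2=0x01 R3=0xcf  N=0 Z=0
-- IRQ taken; context saved, return-PC = 11 --

K = 10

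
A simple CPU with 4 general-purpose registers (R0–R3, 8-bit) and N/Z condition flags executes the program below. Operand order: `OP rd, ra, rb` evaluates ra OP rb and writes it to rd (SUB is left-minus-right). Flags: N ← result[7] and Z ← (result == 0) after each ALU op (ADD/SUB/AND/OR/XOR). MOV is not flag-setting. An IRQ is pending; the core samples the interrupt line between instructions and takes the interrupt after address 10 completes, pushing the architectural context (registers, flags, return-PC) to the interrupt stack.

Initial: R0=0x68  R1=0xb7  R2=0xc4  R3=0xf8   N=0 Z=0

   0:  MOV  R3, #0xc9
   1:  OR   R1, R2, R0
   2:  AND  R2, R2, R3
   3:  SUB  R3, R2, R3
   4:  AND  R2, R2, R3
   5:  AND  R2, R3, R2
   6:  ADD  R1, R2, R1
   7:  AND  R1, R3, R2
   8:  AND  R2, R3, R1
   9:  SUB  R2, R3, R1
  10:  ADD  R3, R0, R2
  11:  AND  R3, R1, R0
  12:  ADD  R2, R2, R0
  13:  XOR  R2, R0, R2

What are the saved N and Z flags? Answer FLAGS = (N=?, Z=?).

after  0: R0=0x68 R1=0xb7 R2=0xc4 R3=0xc9  N=0 Z=0
after  1: R0=0x68 R1=0xec R2=0xc4 R3=0xc9  N=1 Z=0
after  2: R0=0x68 R1=0xec R2=0xc0 R3=0xc9  N=1 Z=0
after  3: R0=0x68 R1=0xec R2=0xc0 R3=0xf7  N=1 Z=0
after  4: R0=0x68 R1=0xec R2=0xc0 R3=0xf7  N=1 Z=0
after  5: R0=0x68 R1=0xec R2=0xc0 R3=0xf7  N=1 Z=0
after  6: R0=0x68 R1=0xac R2=0xc0 R3=0xf7  N=1 Z=0
after  7: R0=0x68 R1=0xc0 R2=0xc0 R3=0xf7  N=1 Z=0
after  8: R0=0x68 R1=0xc0 R2=0xc0 R3=0xf7  N=1 Z=0
after  9: R0=0x68 R1=0xc0 R2=0x37 R3=0xf7  N=0 Z=0
after 10: R0=0x68 R1=0xc0 R2=0x37 R3=0x9f  N=1 Z=0
-- IRQ taken; context saved, return-PC = 11 --

FLAGS = (N=1, Z=0)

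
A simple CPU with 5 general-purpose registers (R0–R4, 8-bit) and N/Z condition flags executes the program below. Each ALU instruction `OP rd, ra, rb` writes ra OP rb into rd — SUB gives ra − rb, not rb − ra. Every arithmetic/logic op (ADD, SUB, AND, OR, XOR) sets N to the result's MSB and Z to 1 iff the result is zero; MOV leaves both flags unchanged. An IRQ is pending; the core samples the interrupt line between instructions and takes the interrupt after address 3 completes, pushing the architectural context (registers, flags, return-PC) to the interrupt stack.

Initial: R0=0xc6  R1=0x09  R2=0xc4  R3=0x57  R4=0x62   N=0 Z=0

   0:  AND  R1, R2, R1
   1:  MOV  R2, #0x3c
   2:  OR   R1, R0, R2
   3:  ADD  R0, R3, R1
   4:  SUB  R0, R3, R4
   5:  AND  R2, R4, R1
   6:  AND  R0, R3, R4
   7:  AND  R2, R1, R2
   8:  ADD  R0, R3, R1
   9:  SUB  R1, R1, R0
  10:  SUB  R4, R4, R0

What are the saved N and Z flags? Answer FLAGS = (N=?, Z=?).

FLAGS = (N=0, Z=0)

after  0: R0=0xc6 R1=0x00 R2=0xc4 R3=0x57 R4=0x62  N=0 Z=1
after  1: R0=0xc6 R1=0x00 R2=0x3c R3=0x57 R4=0x62  N=0 Z=1
after  2: R0=0xc6 R1=0xfe R2=0x3c R3=0x57 R4=0x62  N=1 Z=0
after  3: R0=0x55 R1=0xfe R2=0x3c R3=0x57 R4=0x62  N=0 Z=0
-- IRQ taken; context saved, return-PC = 4 --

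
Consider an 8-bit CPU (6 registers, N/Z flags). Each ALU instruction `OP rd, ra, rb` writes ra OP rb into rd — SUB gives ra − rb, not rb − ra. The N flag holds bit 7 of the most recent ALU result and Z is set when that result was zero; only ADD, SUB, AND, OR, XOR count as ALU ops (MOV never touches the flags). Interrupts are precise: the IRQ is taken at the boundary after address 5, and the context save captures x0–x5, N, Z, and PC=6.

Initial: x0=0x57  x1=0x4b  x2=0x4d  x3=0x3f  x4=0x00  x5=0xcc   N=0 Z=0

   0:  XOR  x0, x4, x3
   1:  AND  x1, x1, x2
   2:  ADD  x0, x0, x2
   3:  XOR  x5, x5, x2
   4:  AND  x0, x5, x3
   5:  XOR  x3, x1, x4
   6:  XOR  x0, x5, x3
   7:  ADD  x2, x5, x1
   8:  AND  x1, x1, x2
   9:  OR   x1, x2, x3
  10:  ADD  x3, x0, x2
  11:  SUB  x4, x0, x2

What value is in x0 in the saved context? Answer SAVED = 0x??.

SAVED = 0x01

after  0: x0=0x3f x1=0x4b x2=0x4d x3=0x3f x4=0x00 x5=0xcc  N=0 Z=0
after  1: x0=0x3f x1=0x49 x2=0x4d x3=0x3f x4=0x00 x5=0xcc  N=0 Z=0
after  2: x0=0x8c x1=0x49 x2=0x4d x3=0x3f x4=0x00 x5=0xcc  N=1 Z=0
after  3: x0=0x8c x1=0x49 x2=0x4d x3=0x3f x4=0x00 x5=0x81  N=1 Z=0
after  4: x0=0x01 x1=0x49 x2=0x4d x3=0x3f x4=0x00 x5=0x81  N=0 Z=0
after  5: x0=0x01 x1=0x49 x2=0x4d x3=0x49 x4=0x00 x5=0x81  N=0 Z=0
-- IRQ taken; context saved, return-PC = 6 --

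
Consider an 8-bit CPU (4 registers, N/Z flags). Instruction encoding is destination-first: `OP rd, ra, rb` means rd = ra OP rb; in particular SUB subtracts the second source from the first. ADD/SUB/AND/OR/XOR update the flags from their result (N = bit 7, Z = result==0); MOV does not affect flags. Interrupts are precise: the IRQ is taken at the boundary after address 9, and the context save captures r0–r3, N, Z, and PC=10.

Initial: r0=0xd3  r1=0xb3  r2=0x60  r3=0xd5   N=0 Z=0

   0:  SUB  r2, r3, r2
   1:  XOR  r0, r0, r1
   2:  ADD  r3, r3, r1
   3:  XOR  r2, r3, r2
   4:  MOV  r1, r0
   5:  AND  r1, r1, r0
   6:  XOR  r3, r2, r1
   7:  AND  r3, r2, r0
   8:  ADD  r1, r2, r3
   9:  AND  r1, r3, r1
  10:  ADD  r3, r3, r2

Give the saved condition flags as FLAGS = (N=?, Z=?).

after  0: r0=0xd3 r1=0xb3 r2=0x75 r3=0xd5  N=0 Z=0
after  1: r0=0x60 r1=0xb3 r2=0x75 r3=0xd5  N=0 Z=0
after  2: r0=0x60 r1=0xb3 r2=0x75 r3=0x88  N=1 Z=0
after  3: r0=0x60 r1=0xb3 r2=0xfd r3=0x88  N=1 Z=0
after  4: r0=0x60 r1=0x60 r2=0xfd r3=0x88  N=1 Z=0
after  5: r0=0x60 r1=0x60 r2=0xfd r3=0x88  N=0 Z=0
after  6: r0=0x60 r1=0x60 r2=0xfd r3=0x9d  N=1 Z=0
after  7: r0=0x60 r1=0x60 r2=0xfd r3=0x60  N=0 Z=0
after  8: r0=0x60 r1=0x5d r2=0xfd r3=0x60  N=0 Z=0
after  9: r0=0x60 r1=0x40 r2=0xfd r3=0x60  N=0 Z=0
-- IRQ taken; context saved, return-PC = 10 --

FLAGS = (N=0, Z=0)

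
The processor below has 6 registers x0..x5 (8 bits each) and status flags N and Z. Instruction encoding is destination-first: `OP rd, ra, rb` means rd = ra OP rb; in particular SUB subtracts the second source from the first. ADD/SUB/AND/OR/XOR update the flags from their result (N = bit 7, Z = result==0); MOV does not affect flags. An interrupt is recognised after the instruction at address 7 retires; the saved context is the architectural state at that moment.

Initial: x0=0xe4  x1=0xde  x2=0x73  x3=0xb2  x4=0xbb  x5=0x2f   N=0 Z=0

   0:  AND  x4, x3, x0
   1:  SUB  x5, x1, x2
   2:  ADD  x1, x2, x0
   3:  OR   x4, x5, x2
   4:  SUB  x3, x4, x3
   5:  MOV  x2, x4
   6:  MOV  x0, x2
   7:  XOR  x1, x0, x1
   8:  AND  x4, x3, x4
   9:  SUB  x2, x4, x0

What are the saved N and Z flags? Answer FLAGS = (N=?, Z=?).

after  0: x0=0xe4 x1=0xde x2=0x73 x3=0xb2 x4=0xa0 x5=0x2f  N=1 Z=0
after  1: x0=0xe4 x1=0xde x2=0x73 x3=0xb2 x4=0xa0 x5=0x6b  N=0 Z=0
after  2: x0=0xe4 x1=0x57 x2=0x73 x3=0xb2 x4=0xa0 x5=0x6b  N=0 Z=0
after  3: x0=0xe4 x1=0x57 x2=0x73 x3=0xb2 x4=0x7b x5=0x6b  N=0 Z=0
after  4: x0=0xe4 x1=0x57 x2=0x73 x3=0xc9 x4=0x7b x5=0x6b  N=1 Z=0
after  5: x0=0xe4 x1=0x57 x2=0x7b x3=0xc9 x4=0x7b x5=0x6b  N=1 Z=0
after  6: x0=0x7b x1=0x57 x2=0x7b x3=0xc9 x4=0x7b x5=0x6b  N=1 Z=0
after  7: x0=0x7b x1=0x2c x2=0x7b x3=0xc9 x4=0x7b x5=0x6b  N=0 Z=0
-- IRQ taken; context saved, return-PC = 8 --

FLAGS = (N=0, Z=0)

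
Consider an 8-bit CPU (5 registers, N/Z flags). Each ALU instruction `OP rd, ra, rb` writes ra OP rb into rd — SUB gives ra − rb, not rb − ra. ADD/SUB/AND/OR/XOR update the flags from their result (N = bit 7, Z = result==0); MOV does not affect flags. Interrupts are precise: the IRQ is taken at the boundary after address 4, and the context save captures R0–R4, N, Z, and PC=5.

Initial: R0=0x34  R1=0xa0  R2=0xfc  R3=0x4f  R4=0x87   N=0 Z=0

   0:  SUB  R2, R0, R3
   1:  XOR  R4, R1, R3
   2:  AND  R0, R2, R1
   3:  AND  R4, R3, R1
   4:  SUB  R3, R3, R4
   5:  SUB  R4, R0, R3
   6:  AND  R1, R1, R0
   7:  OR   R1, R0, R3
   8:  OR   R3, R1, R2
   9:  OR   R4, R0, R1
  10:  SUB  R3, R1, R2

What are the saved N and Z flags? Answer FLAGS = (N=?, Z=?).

after  0: R0=0x34 R1=0xa0 R2=0xe5 R3=0x4f R4=0x87  N=1 Z=0
after  1: R0=0x34 R1=0xa0 R2=0xe5 R3=0x4f R4=0xef  N=1 Z=0
after  2: R0=0xa0 R1=0xa0 R2=0xe5 R3=0x4f R4=0xef  N=1 Z=0
after  3: R0=0xa0 R1=0xa0 R2=0xe5 R3=0x4f R4=0x00  N=0 Z=1
after  4: R0=0xa0 R1=0xa0 R2=0xe5 R3=0x4f R4=0x00  N=0 Z=0
-- IRQ taken; context saved, return-PC = 5 --

FLAGS = (N=0, Z=0)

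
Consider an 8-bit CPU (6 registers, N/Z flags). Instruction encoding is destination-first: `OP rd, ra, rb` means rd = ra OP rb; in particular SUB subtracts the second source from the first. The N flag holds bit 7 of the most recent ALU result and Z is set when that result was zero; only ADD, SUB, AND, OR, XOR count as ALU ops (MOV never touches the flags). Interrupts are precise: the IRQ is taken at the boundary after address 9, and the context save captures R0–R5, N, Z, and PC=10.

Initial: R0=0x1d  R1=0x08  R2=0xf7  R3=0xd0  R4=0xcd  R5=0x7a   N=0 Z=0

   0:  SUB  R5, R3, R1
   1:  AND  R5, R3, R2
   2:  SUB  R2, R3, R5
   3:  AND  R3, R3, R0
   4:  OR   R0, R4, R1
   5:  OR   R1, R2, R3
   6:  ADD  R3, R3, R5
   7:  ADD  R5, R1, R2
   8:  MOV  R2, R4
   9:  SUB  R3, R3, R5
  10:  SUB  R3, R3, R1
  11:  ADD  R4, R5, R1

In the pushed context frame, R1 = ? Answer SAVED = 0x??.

SAVED = 0x10

after  0: R0=0x1d R1=0x08 R2=0xf7 R3=0xd0 R4=0xcd R5=0xc8  N=1 Z=0
after  1: R0=0x1d R1=0x08 R2=0xf7 R3=0xd0 R4=0xcd R5=0xd0  N=1 Z=0
after  2: R0=0x1d R1=0x08 R2=0x00 R3=0xd0 R4=0xcd R5=0xd0  N=0 Z=1
after  3: R0=0x1d R1=0x08 R2=0x00 R3=0x10 R4=0xcd R5=0xd0  N=0 Z=0
after  4: R0=0xcd R1=0x08 R2=0x00 R3=0x10 R4=0xcd R5=0xd0  N=1 Z=0
after  5: R0=0xcd R1=0x10 R2=0x00 R3=0x10 R4=0xcd R5=0xd0  N=0 Z=0
after  6: R0=0xcd R1=0x10 R2=0x00 R3=0xe0 R4=0xcd R5=0xd0  N=1 Z=0
after  7: R0=0xcd R1=0x10 R2=0x00 R3=0xe0 R4=0xcd R5=0x10  N=0 Z=0
after  8: R0=0xcd R1=0x10 R2=0xcd R3=0xe0 R4=0xcd R5=0x10  N=0 Z=0
after  9: R0=0xcd R1=0x10 R2=0xcd R3=0xd0 R4=0xcd R5=0x10  N=1 Z=0
-- IRQ taken; context saved, return-PC = 10 --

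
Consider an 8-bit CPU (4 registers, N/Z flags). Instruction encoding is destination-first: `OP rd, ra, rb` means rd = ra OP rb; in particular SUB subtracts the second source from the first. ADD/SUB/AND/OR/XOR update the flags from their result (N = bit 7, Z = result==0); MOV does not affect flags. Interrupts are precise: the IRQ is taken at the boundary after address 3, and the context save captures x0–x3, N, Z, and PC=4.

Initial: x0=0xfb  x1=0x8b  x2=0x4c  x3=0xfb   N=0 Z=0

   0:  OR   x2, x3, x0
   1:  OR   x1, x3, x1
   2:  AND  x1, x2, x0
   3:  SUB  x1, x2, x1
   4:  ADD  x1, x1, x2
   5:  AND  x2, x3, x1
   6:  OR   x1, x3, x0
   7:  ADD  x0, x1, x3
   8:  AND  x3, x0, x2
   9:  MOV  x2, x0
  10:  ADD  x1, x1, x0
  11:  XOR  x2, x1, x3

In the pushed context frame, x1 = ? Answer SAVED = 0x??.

SAVED = 0x00

after  0: x0=0xfb x1=0x8b x2=0xfb x3=0xfb  N=1 Z=0
after  1: x0=0xfb x1=0xfb x2=0xfb x3=0xfb  N=1 Z=0
after  2: x0=0xfb x1=0xfb x2=0xfb x3=0xfb  N=1 Z=0
after  3: x0=0xfb x1=0x00 x2=0xfb x3=0xfb  N=0 Z=1
-- IRQ taken; context saved, return-PC = 4 --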